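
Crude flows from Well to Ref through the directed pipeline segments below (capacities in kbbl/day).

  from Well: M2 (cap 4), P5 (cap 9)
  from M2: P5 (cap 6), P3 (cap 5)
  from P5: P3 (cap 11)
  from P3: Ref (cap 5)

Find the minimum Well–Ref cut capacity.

5

Augment Well→M2→P3→Ref: bottleneck 4, flow now 4.
Augment Well→P5→P3→Ref: bottleneck 1, flow now 5.
No augmenting path remains; maximum flow = 5.
By max-flow min-cut, the minimum cut capacity equals the max flow.
In the residual graph, reachable from Well: {Well, M2, P5, P3}.
Min-cut edges: P3→Ref (5); capacity 5 = 5.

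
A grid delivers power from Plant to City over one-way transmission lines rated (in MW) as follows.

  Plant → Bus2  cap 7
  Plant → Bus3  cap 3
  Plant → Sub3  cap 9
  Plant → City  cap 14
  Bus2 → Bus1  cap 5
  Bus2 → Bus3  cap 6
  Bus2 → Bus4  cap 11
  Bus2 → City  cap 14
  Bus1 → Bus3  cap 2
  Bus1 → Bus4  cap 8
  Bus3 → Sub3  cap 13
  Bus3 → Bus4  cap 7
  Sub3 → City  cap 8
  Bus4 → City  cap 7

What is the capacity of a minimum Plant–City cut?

32

Augment Plant→City: bottleneck 14, flow now 14.
Augment Plant→Bus2→City: bottleneck 7, flow now 21.
Augment Plant→Sub3→City: bottleneck 8, flow now 29.
Augment Plant→Bus3→Bus4→City: bottleneck 3, flow now 32.
No augmenting path remains; maximum flow = 32.
By max-flow min-cut, the minimum cut capacity equals the max flow.
In the residual graph, reachable from Plant: {Plant, Sub3}.
Min-cut edges: Plant→Bus2 (7), Plant→Bus3 (3), Plant→City (14), Sub3→City (8); capacity 7 + 3 + 14 + 8 = 32.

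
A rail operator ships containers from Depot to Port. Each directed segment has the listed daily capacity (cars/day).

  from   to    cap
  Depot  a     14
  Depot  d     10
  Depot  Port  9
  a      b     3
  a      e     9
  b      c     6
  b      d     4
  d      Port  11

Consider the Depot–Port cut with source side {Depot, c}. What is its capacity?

Edges leaving {Depot, c}: Depot→a (14), Depot→d (10), Depot→Port (9).
Cut capacity = 14 + 10 + 9 = 33.

33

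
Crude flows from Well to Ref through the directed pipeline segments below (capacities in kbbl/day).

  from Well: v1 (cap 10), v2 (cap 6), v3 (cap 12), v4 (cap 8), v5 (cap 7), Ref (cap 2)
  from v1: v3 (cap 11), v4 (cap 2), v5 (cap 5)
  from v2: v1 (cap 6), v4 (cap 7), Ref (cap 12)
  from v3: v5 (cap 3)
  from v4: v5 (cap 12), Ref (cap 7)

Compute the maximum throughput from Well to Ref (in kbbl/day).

15

Augment Well→Ref: bottleneck 2, flow now 2.
Augment Well→v2→Ref: bottleneck 6, flow now 8.
Augment Well→v4→Ref: bottleneck 7, flow now 15.
No augmenting path remains; maximum flow = 15.
In the residual graph, reachable from Well: {Well, v1, v3, v4, v5}.
Min-cut edges: Well→v2 (6), Well→Ref (2), v4→Ref (7); capacity 6 + 2 + 7 = 15.
This cut is saturated, so no flow can exceed 15.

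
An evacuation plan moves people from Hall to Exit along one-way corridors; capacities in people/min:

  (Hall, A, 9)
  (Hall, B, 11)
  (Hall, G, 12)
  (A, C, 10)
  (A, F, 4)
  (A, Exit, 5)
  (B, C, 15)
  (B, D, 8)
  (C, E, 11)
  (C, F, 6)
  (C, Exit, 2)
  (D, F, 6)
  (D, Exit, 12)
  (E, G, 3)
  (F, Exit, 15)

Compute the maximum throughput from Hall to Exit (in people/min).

20

Augment Hall→A→Exit: bottleneck 5, flow now 5.
Augment Hall→A→C→Exit: bottleneck 2, flow now 7.
Augment Hall→A→F→Exit: bottleneck 2, flow now 9.
Augment Hall→B→D→Exit: bottleneck 8, flow now 17.
Augment Hall→B→C→F→Exit: bottleneck 3, flow now 20.
No augmenting path remains; maximum flow = 20.
In the residual graph, reachable from Hall: {Hall, G}.
Min-cut edges: Hall→A (9), Hall→B (11); capacity 9 + 11 = 20.
This cut is saturated, so no flow can exceed 20.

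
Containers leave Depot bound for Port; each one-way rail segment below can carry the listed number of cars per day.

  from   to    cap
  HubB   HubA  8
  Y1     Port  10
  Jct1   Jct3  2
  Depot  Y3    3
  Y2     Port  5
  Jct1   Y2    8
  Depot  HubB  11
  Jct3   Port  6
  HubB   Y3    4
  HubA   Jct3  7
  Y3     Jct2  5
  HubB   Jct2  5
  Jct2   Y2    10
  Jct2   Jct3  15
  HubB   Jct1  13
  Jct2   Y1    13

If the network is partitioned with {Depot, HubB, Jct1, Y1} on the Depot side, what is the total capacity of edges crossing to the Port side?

Edges leaving {Depot, HubB, Jct1, Y1}: Depot→Y3 (3), HubB→Y3 (4), HubB→Jct2 (5), HubB→HubA (8), Jct1→Jct3 (2), Jct1→Y2 (8), Y1→Port (10).
Cut capacity = 3 + 4 + 5 + 8 + 2 + 8 + 10 = 40.

40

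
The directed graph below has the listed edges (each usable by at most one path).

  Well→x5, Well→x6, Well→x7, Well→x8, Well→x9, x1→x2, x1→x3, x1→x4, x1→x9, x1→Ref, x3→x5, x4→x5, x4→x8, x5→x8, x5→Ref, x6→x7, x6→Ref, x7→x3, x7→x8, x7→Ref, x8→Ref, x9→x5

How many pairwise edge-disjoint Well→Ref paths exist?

4

Assign every edge capacity 1; by Menger, the answer equals the max flow.
Path Well→x5→Ref (+1); total 1.
Path Well→x6→Ref (+1); total 2.
Path Well→x7→Ref (+1); total 3.
Path Well→x8→Ref (+1); total 4.
No residual Well→Ref path; max flow = 4.
Certifying cut of size 4: {Well→x6, Well→x7, x5→Ref, x8→Ref}.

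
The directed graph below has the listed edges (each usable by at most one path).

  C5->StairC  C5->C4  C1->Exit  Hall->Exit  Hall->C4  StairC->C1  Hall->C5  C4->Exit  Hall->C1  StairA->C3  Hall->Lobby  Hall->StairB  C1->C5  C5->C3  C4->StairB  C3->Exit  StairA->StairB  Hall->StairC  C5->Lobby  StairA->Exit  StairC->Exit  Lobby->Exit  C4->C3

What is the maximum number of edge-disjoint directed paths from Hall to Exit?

Assign every edge capacity 1; by Menger, the answer equals the max flow.
Path Hall→Exit (+1); total 1.
Path Hall→StairC→Exit (+1); total 2.
Path Hall→C4→Exit (+1); total 3.
Path Hall→Lobby→Exit (+1); total 4.
Path Hall→C1→Exit (+1); total 5.
Path Hall→C5→C3→Exit (+1); total 6.
No residual Hall→Exit path; max flow = 6.
Certifying cut of size 6: {Hall→C1, Hall→C4, Hall→C5, Hall→Exit, Hall→Lobby, Hall→StairC}.

6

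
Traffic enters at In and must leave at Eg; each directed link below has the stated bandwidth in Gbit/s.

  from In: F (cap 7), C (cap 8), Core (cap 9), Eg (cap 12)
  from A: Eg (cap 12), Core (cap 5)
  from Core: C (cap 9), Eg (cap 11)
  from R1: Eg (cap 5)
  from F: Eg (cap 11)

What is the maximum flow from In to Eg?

28

Augment In→Eg: bottleneck 12, flow now 12.
Augment In→Core→Eg: bottleneck 9, flow now 21.
Augment In→F→Eg: bottleneck 7, flow now 28.
No augmenting path remains; maximum flow = 28.
In the residual graph, reachable from In: {In, C}.
Min-cut edges: In→Core (9), In→F (7), In→Eg (12); capacity 9 + 7 + 12 = 28.
This cut is saturated, so no flow can exceed 28.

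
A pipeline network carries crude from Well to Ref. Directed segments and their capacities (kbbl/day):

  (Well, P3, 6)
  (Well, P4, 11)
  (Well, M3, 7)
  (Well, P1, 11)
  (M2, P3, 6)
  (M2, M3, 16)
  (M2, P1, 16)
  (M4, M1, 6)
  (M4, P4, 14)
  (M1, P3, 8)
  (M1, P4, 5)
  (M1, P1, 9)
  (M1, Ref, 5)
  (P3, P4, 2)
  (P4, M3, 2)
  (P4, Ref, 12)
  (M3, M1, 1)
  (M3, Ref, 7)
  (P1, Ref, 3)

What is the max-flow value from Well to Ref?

23

Augment Well→P4→Ref: bottleneck 11, flow now 11.
Augment Well→M3→Ref: bottleneck 7, flow now 18.
Augment Well→P1→Ref: bottleneck 3, flow now 21.
Augment Well→P3→P4→Ref: bottleneck 1, flow now 22.
Augment Well→P3→P4→M3→M1→Ref: bottleneck 1, flow now 23.
No augmenting path remains; maximum flow = 23.
In the residual graph, reachable from Well: {Well, P3, P1}.
Min-cut edges: Well→P4 (11), Well→M3 (7), P3→P4 (2), P1→Ref (3); capacity 11 + 7 + 2 + 3 = 23.
This cut is saturated, so no flow can exceed 23.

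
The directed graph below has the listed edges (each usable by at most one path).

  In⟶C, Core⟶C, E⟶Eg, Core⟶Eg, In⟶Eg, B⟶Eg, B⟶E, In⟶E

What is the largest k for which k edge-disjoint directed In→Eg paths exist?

2

Assign every edge capacity 1; by Menger, the answer equals the max flow.
Path In→Eg (+1); total 1.
Path In→E→Eg (+1); total 2.
No residual In→Eg path; max flow = 2.
Certifying cut of size 2: {In→E, In→Eg}.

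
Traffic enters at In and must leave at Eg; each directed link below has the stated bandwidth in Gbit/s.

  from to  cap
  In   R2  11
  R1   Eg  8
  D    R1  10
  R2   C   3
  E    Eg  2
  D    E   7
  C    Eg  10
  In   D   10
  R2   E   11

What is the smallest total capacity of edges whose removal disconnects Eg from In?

13

Augment In→R2→E→Eg: bottleneck 2, flow now 2.
Augment In→R2→C→Eg: bottleneck 3, flow now 5.
Augment In→D→R1→Eg: bottleneck 8, flow now 13.
No augmenting path remains; maximum flow = 13.
By max-flow min-cut, the minimum cut capacity equals the max flow.
In the residual graph, reachable from In: {In, R2, D, E, R1}.
Min-cut edges: R2→C (3), E→Eg (2), R1→Eg (8); capacity 3 + 2 + 8 = 13.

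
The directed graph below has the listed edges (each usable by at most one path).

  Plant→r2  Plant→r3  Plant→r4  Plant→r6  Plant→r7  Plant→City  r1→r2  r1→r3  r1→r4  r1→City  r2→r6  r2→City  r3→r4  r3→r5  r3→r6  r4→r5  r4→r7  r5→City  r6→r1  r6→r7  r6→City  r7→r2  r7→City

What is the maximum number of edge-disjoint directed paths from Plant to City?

Assign every edge capacity 1; by Menger, the answer equals the max flow.
Augment Plant→City (+1); total 1.
Augment Plant→r2→City (+1); total 2.
Augment Plant→r6→City (+1); total 3.
Augment Plant→r7→City (+1); total 4.
Augment Plant→r3→r5→City (+1); total 5.
Augment Plant→r4→r5→r3→r6→r1→City (+1); total 6. (traverses r3→r5 backwards in the residual graph, cancelling flow on it)
After the cancellation the 6 edge-disjoint paths are: Plant→r2→City; Plant→r3→r6→r1→City; Plant→r4→r5→City; Plant→r6→City; Plant→r7→City; Plant→City.
No residual Plant→City path; max flow = 6.
Certifying cut of size 6: {Plant→City, Plant→r2, Plant→r3, Plant→r4, Plant→r6, Plant→r7}.

6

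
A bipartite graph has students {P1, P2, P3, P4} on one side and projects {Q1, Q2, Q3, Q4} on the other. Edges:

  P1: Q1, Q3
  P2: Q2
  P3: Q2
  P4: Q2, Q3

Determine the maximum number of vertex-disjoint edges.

Unit-capacity flow: source→left, listed edges, right→sink; max matching = max flow.
Augmenting path P1→Q1 (+1); matched 1.
Augmenting path P2→Q2 (+1); matched 2.
Augmenting path P4→Q3 (+1); matched 3.
No augmenting path remains; maximum matching = 3.
König certificate: {P1, P4, Q2} is a vertex cover of size 3 (every listed pair touches it), so no matching can be larger.

3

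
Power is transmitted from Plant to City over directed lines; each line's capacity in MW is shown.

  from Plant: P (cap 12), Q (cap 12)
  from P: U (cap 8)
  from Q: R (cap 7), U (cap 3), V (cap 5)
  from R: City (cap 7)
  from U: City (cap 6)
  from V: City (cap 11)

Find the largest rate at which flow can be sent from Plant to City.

18

Augment Plant→P→U→City: bottleneck 6, flow now 6.
Augment Plant→Q→R→City: bottleneck 7, flow now 13.
Augment Plant→Q→V→City: bottleneck 5, flow now 18.
No augmenting path remains; maximum flow = 18.
In the residual graph, reachable from Plant: {Plant, P, U}.
Min-cut edges: Plant→Q (12), U→City (6); capacity 12 + 6 = 18.
This cut is saturated, so no flow can exceed 18.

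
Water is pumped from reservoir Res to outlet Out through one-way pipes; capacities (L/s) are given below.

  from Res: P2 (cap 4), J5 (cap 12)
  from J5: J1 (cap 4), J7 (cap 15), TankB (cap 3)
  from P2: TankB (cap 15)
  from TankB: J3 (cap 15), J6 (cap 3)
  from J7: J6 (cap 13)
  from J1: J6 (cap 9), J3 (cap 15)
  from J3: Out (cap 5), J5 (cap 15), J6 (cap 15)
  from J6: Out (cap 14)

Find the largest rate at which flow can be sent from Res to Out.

Augment Res→J5→TankB→J3→Out: bottleneck 3, flow now 3.
Augment Res→J5→J7→J6→Out: bottleneck 9, flow now 12.
Augment Res→P2→TankB→J3→Out: bottleneck 2, flow now 14.
Augment Res→P2→TankB→J6→Out: bottleneck 2, flow now 16.
No augmenting path remains; maximum flow = 16.
In the residual graph, reachable from Res: {Res}.
Min-cut edges: Res→J5 (12), Res→P2 (4); capacity 12 + 4 = 16.
This cut is saturated, so no flow can exceed 16.

16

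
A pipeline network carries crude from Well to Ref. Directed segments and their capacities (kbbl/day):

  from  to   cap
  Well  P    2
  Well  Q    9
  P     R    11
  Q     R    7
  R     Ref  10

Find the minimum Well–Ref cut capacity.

9

Augment Well→P→R→Ref: bottleneck 2, flow now 2.
Augment Well→Q→R→Ref: bottleneck 7, flow now 9.
No augmenting path remains; maximum flow = 9.
By max-flow min-cut, the minimum cut capacity equals the max flow.
In the residual graph, reachable from Well: {Well, Q}.
Min-cut edges: Well→P (2), Q→R (7); capacity 2 + 7 = 9.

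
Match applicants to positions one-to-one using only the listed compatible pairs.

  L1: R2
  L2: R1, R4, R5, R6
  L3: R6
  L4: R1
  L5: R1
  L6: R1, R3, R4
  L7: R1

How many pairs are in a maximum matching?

Unit-capacity flow: source→left, listed edges, right→sink; max matching = max flow.
Augmenting path L1→R2 (+1); matched 1.
Augmenting path L2→R1 (+1); matched 2.
Augmenting path L3→R6 (+1); matched 3.
Augmenting path L6→R3 (+1); matched 4.
Augmenting path L4→R1→L2→R4 (+1); matched 5.
No augmenting path remains; maximum matching = 5.
König certificate: {L1, L2, L3, L6, R1} is a vertex cover of size 5 (every listed pair touches it), so no matching can be larger.

5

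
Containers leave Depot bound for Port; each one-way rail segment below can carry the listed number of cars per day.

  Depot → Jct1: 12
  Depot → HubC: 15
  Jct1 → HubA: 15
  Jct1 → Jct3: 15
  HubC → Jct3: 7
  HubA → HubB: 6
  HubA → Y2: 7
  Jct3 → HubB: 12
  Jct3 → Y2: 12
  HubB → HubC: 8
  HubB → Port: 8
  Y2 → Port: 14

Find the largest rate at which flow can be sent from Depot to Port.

19

Augment Depot→Jct1→HubA→HubB→Port: bottleneck 6, flow now 6.
Augment Depot→Jct1→HubA→Y2→Port: bottleneck 6, flow now 12.
Augment Depot→HubC→Jct3→HubB→Port: bottleneck 2, flow now 14.
Augment Depot→HubC→Jct3→Y2→Port: bottleneck 5, flow now 19.
No augmenting path remains; maximum flow = 19.
In the residual graph, reachable from Depot: {Depot, HubC}.
Min-cut edges: Depot→Jct1 (12), HubC→Jct3 (7); capacity 12 + 7 = 19.
This cut is saturated, so no flow can exceed 19.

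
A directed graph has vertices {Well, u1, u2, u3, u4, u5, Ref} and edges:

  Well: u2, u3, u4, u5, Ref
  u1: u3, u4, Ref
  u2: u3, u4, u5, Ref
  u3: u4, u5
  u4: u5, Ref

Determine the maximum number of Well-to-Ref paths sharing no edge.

3

Assign every edge capacity 1; by Menger, the answer equals the max flow.
Path Well→Ref (+1); total 1.
Path Well→u2→Ref (+1); total 2.
Path Well→u4→Ref (+1); total 3.
No residual Well→Ref path; max flow = 3.
Certifying cut of size 3: {Well→Ref, Well→u2, u4→Ref}.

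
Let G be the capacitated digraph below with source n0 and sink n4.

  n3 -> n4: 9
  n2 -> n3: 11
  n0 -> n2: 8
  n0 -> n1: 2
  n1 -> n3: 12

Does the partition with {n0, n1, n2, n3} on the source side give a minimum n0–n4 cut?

Yes — it is a minimum cut (capacity 9).

Given cut capacity: 9 = 9.
Augment n0→n1→n3→n4: bottleneck 2, flow now 2.
Augment n0→n2→n3→n4: bottleneck 7, flow now 9.
No augmenting path remains; maximum flow = 9.
Cut capacity 9 equals the max flow, so it is a minimum cut.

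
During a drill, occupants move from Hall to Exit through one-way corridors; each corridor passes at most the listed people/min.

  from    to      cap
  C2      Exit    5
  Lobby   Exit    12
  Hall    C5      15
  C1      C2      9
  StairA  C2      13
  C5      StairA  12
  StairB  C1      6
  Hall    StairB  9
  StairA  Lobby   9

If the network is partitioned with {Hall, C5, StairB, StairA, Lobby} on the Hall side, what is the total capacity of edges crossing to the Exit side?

31

Edges leaving {Hall, C5, StairB, StairA, Lobby}: StairB→C1 (6), StairA→C2 (13), Lobby→Exit (12).
Cut capacity = 6 + 13 + 12 = 31.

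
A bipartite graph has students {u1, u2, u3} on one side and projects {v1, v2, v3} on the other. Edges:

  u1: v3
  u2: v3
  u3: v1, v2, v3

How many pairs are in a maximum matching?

2

Unit-capacity flow: source→left, listed edges, right→sink; max matching = max flow.
Augmenting path u1→v3 (+1); matched 1.
Augmenting path u3→v1 (+1); matched 2.
No augmenting path remains; maximum matching = 2.
König certificate: {u3, v3} is a vertex cover of size 2 (every listed pair touches it), so no matching can be larger.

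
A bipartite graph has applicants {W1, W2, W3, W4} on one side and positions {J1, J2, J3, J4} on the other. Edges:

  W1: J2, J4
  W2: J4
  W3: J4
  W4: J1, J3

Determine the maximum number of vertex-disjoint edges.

3

Unit-capacity flow: source→left, listed edges, right→sink; max matching = max flow.
Augmenting path W1→J2 (+1); matched 1.
Augmenting path W2→J4 (+1); matched 2.
Augmenting path W4→J1 (+1); matched 3.
No augmenting path remains; maximum matching = 3.
König certificate: {W1, W4, J4} is a vertex cover of size 3 (every listed pair touches it), so no matching can be larger.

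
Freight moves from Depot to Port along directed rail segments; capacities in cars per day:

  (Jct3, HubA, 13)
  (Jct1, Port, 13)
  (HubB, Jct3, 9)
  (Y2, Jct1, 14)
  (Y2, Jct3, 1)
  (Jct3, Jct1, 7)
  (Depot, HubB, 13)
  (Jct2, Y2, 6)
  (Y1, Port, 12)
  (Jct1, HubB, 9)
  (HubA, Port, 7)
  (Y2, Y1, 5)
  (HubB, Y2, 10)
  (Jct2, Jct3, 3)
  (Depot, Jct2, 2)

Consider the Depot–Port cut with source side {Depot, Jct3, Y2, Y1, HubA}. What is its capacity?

Edges leaving {Depot, Jct3, Y2, Y1, HubA}: Depot→HubB (13), Depot→Jct2 (2), Jct3→Jct1 (7), Y2→Jct1 (14), Y1→Port (12), HubA→Port (7).
Cut capacity = 13 + 2 + 7 + 14 + 12 + 7 = 55.

55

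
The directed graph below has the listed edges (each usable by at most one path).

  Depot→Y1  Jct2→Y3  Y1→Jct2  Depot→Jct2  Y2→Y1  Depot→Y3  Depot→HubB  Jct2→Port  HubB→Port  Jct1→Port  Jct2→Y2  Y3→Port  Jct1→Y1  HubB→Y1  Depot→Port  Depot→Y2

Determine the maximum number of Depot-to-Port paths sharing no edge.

Assign every edge capacity 1; by Menger, the answer equals the max flow.
Path Depot→Port (+1); total 1.
Path Depot→HubB→Port (+1); total 2.
Path Depot→Jct2→Port (+1); total 3.
Path Depot→Y3→Port (+1); total 4.
No residual Depot→Port path; max flow = 4.
Certifying cut of size 4: {Depot→HubB, Depot→Port, Jct2→Port, Y3→Port}.

4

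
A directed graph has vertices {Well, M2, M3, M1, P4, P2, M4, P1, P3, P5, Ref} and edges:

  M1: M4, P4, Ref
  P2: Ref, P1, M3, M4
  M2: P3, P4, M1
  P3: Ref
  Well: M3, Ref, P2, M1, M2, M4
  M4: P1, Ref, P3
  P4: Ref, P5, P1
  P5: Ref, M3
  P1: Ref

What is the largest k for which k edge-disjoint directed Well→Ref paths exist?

5

Assign every edge capacity 1; by Menger, the answer equals the max flow.
Path Well→Ref (+1); total 1.
Path Well→M1→Ref (+1); total 2.
Path Well→P2→Ref (+1); total 3.
Path Well→M4→Ref (+1); total 4.
Path Well→M2→P4→Ref (+1); total 5.
No residual Well→Ref path; max flow = 5.
Certifying cut of size 5: {Well→M1, Well→M2, Well→M4, Well→P2, Well→Ref}.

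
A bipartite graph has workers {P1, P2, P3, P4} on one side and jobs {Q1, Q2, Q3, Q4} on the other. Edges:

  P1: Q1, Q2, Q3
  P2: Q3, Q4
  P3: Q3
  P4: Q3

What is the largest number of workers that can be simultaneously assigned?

Unit-capacity flow: source→left, listed edges, right→sink; max matching = max flow.
Augmenting path P1→Q1 (+1); matched 1.
Augmenting path P2→Q3 (+1); matched 2.
Augmenting path P3→Q3→P2→Q4 (+1); matched 3.
No augmenting path remains; maximum matching = 3.
König certificate: {P1, P2, Q3} is a vertex cover of size 3 (every listed pair touches it), so no matching can be larger.

3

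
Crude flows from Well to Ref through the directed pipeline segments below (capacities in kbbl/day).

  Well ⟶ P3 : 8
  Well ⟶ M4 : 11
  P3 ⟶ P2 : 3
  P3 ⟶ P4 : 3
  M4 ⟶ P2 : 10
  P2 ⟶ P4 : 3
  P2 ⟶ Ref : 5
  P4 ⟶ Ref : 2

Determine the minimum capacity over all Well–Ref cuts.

Augment Well→P3→P2→Ref: bottleneck 3, flow now 3.
Augment Well→P3→P4→Ref: bottleneck 2, flow now 5.
Augment Well→M4→P2→Ref: bottleneck 2, flow now 7.
No augmenting path remains; maximum flow = 7.
By max-flow min-cut, the minimum cut capacity equals the max flow.
In the residual graph, reachable from Well: {Well, P3, M4, P2, P4}.
Min-cut edges: P2→Ref (5), P4→Ref (2); capacity 5 + 2 = 7.

7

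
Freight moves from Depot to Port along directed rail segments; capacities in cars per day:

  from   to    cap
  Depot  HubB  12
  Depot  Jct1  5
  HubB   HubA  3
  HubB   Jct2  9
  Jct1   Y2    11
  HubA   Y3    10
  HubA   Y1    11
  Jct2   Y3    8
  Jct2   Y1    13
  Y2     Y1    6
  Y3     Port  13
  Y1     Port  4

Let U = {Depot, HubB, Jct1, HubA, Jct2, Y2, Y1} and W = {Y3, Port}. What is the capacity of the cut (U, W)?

22

Edges leaving {Depot, HubB, Jct1, HubA, Jct2, Y2, Y1}: HubA→Y3 (10), Jct2→Y3 (8), Y1→Port (4).
Cut capacity = 10 + 8 + 4 = 22.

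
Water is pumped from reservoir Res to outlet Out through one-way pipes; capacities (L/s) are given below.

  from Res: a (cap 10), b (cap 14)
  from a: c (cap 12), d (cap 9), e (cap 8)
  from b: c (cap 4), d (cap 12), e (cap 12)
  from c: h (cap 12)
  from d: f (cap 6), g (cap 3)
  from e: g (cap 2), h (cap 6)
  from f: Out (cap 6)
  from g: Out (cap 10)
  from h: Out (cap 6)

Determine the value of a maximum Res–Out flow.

17

Augment Res→a→c→h→Out: bottleneck 6, flow now 6.
Augment Res→a→d→f→Out: bottleneck 4, flow now 10.
Augment Res→b→d→f→Out: bottleneck 2, flow now 12.
Augment Res→b→d→g→Out: bottleneck 3, flow now 15.
Augment Res→b→e→g→Out: bottleneck 2, flow now 17.
No augmenting path remains; maximum flow = 17.
In the residual graph, reachable from Res: {Res, a, b, c, d, e, h}.
Min-cut edges: d→f (6), d→g (3), e→g (2), h→Out (6); capacity 6 + 3 + 2 + 6 = 17.
This cut is saturated, so no flow can exceed 17.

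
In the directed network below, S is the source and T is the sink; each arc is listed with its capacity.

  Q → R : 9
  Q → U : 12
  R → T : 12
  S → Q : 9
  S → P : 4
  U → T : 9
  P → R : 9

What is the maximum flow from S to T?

Augment S→P→R→T: bottleneck 4, flow now 4.
Augment S→Q→R→T: bottleneck 8, flow now 12.
Augment S→Q→U→T: bottleneck 1, flow now 13.
No augmenting path remains; maximum flow = 13.
In the residual graph, reachable from S: {S}.
Min-cut edges: S→P (4), S→Q (9); capacity 4 + 9 = 13.
This cut is saturated, so no flow can exceed 13.

13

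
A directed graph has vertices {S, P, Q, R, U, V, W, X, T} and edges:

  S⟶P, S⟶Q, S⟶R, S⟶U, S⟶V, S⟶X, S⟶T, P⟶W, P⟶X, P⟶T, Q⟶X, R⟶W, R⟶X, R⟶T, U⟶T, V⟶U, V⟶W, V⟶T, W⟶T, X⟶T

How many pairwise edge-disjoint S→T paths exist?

Assign every edge capacity 1; by Menger, the answer equals the max flow.
Path S→T (+1); total 1.
Path S→P→T (+1); total 2.
Path S→R→T (+1); total 3.
Path S→U→T (+1); total 4.
Path S→V→T (+1); total 5.
Path S→X→T (+1); total 6.
No residual S→T path; max flow = 6.
Certifying cut of size 6: {S→P, S→R, S→T, S→U, S→V, X→T}.

6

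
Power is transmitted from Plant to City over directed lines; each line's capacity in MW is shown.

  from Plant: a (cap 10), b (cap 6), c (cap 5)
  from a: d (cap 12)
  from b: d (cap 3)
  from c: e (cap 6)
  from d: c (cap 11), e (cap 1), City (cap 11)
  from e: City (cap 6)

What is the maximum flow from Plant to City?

17

Augment Plant→a→d→City: bottleneck 10, flow now 10.
Augment Plant→b→d→City: bottleneck 1, flow now 11.
Augment Plant→c→e→City: bottleneck 5, flow now 16.
Augment Plant→b→d→e→City: bottleneck 1, flow now 17.
No augmenting path remains; maximum flow = 17.
In the residual graph, reachable from Plant: {Plant, a, b, c, d, e}.
Min-cut edges: d→City (11), e→City (6); capacity 11 + 6 = 17.
This cut is saturated, so no flow can exceed 17.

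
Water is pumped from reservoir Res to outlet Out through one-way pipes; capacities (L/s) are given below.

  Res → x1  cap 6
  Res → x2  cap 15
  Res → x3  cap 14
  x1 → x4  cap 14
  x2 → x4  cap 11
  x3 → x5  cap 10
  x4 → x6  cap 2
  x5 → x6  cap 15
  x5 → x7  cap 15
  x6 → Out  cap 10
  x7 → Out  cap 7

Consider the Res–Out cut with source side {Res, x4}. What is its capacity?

37

Edges leaving {Res, x4}: Res→x1 (6), Res→x2 (15), Res→x3 (14), x4→x6 (2).
Cut capacity = 6 + 15 + 14 + 2 = 37.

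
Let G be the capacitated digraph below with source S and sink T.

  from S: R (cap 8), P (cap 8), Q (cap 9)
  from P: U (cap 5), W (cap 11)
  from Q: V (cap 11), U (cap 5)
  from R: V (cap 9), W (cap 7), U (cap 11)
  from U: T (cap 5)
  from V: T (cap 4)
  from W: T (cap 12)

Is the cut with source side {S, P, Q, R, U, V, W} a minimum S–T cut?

Given cut capacity: 5 + 4 + 12 = 21.
Augment S→P→U→T: bottleneck 5, flow now 5.
Augment S→P→W→T: bottleneck 3, flow now 8.
Augment S→Q→V→T: bottleneck 4, flow now 12.
Augment S→R→W→T: bottleneck 7, flow now 19.
Augment S→Q→U→P→W→T: bottleneck 2, flow now 21. (uses reverse residual edge)
No augmenting path remains; maximum flow = 21.
Cut capacity 21 equals the max flow, so it is a minimum cut.

Yes — it is a minimum cut (capacity 21).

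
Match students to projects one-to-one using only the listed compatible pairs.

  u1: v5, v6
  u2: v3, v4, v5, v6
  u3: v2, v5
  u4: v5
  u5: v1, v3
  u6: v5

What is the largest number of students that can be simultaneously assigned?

5

Unit-capacity flow: source→left, listed edges, right→sink; max matching = max flow.
Augmenting path u1→v5 (+1); matched 1.
Augmenting path u2→v3 (+1); matched 2.
Augmenting path u3→v2 (+1); matched 3.
Augmenting path u5→v1 (+1); matched 4.
Augmenting path u4→v5→u1→v6 (+1); matched 5.
No augmenting path remains; maximum matching = 5.
König certificate: {u1, u2, u3, u5, v5} is a vertex cover of size 5 (every listed pair touches it), so no matching can be larger.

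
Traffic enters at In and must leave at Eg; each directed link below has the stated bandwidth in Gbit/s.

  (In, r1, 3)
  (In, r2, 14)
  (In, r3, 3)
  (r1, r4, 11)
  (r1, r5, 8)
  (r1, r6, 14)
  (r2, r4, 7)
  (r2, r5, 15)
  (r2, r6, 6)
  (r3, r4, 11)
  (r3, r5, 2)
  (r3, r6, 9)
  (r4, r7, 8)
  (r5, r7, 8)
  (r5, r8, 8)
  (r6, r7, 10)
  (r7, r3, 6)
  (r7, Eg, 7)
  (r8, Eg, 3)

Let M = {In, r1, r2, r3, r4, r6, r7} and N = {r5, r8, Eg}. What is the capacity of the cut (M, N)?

32

Edges leaving {In, r1, r2, r3, r4, r6, r7}: r1→r5 (8), r2→r5 (15), r3→r5 (2), r7→Eg (7).
Cut capacity = 8 + 15 + 2 + 7 = 32.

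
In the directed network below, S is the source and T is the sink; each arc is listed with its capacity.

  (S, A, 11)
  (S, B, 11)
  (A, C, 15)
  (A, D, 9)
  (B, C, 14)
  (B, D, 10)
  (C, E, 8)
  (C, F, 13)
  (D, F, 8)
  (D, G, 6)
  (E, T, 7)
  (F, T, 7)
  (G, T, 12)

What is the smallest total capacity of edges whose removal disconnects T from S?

20

Augment S→A→C→E→T: bottleneck 7, flow now 7.
Augment S→A→C→F→T: bottleneck 4, flow now 11.
Augment S→B→C→F→T: bottleneck 3, flow now 14.
Augment S→B→D→G→T: bottleneck 6, flow now 20.
No augmenting path remains; maximum flow = 20.
By max-flow min-cut, the minimum cut capacity equals the max flow.
In the residual graph, reachable from S: {S, A, B, C, D, E, F}.
Min-cut edges: D→G (6), E→T (7), F→T (7); capacity 6 + 7 + 7 = 20.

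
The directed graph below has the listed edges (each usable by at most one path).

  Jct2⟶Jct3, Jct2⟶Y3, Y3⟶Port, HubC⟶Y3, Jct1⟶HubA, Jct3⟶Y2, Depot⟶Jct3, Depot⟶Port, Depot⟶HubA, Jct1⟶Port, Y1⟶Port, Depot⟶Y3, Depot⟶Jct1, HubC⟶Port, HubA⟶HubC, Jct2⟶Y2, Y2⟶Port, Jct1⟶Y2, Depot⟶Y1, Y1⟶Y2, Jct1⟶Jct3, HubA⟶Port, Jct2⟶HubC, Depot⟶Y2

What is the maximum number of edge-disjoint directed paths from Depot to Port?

Assign every edge capacity 1; by Menger, the answer equals the max flow.
Path Depot→Port (+1); total 1.
Path Depot→Jct1→Port (+1); total 2.
Path Depot→Y1→Port (+1); total 3.
Path Depot→Y3→Port (+1); total 4.
Path Depot→HubA→Port (+1); total 5.
Path Depot→Y2→Port (+1); total 6.
No residual Depot→Port path; max flow = 6.
Certifying cut of size 6: {Depot→HubA, Depot→Jct1, Depot→Port, Depot→Y1, Depot→Y3, Y2→Port}.

6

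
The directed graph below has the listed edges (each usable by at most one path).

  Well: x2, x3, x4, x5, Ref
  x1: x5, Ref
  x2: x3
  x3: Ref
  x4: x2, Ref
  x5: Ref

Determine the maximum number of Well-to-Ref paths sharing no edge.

Assign every edge capacity 1; by Menger, the answer equals the max flow.
Path Well→Ref (+1); total 1.
Path Well→x3→Ref (+1); total 2.
Path Well→x4→Ref (+1); total 3.
Path Well→x5→Ref (+1); total 4.
No residual Well→Ref path; max flow = 4.
Certifying cut of size 4: {Well→Ref, Well→x4, Well→x5, x3→Ref}.

4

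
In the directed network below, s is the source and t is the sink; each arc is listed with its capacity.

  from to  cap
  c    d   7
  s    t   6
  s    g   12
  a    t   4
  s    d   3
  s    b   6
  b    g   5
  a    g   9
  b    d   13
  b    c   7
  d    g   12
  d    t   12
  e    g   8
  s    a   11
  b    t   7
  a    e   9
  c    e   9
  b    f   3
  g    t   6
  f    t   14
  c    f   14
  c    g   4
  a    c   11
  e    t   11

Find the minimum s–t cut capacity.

Augment s→t: bottleneck 6, flow now 6.
Augment s→a→t: bottleneck 4, flow now 10.
Augment s→b→t: bottleneck 6, flow now 16.
Augment s→d→t: bottleneck 3, flow now 19.
Augment s→g→t: bottleneck 6, flow now 25.
Augment s→a→e→t: bottleneck 7, flow now 32.
No augmenting path remains; maximum flow = 32.
By max-flow min-cut, the minimum cut capacity equals the max flow.
In the residual graph, reachable from s: {s, g}.
Min-cut edges: s→a (11), s→b (6), s→d (3), s→t (6), g→t (6); capacity 11 + 6 + 3 + 6 + 6 = 32.

32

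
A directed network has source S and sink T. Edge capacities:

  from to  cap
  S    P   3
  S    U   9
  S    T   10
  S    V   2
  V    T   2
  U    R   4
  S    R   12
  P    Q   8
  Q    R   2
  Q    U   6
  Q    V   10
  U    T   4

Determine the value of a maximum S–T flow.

Augment S→T: bottleneck 10, flow now 10.
Augment S→U→T: bottleneck 4, flow now 14.
Augment S→V→T: bottleneck 2, flow now 16.
No augmenting path remains; maximum flow = 16.
In the residual graph, reachable from S: {S, P, Q, R, U, V}.
Min-cut edges: S→T (10), U→T (4), V→T (2); capacity 10 + 4 + 2 = 16.
This cut is saturated, so no flow can exceed 16.

16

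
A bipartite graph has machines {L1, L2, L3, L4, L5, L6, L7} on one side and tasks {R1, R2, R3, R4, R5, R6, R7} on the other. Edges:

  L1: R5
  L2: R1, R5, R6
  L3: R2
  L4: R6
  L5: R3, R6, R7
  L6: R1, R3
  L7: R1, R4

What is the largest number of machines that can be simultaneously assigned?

7

Unit-capacity flow: source→left, listed edges, right→sink; max matching = max flow.
Augmenting path L1→R5 (+1); matched 1.
Augmenting path L2→R1 (+1); matched 2.
Augmenting path L3→R2 (+1); matched 3.
Augmenting path L4→R6 (+1); matched 4.
Augmenting path L5→R3 (+1); matched 5.
Augmenting path L7→R4 (+1); matched 6.
Augmenting path L6→R3→L5→R7 (+1); matched 7.
No augmenting path remains; maximum matching = 7.
König certificate: {L1, L2, L3, L4, L5, L6, L7} is a vertex cover of size 7 (every listed pair touches it), so no matching can be larger.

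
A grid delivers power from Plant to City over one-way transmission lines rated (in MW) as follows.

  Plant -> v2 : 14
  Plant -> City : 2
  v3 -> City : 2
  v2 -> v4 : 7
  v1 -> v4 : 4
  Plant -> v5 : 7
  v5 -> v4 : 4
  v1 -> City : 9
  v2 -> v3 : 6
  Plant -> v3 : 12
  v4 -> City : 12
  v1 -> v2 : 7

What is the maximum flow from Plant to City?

Augment Plant→City: bottleneck 2, flow now 2.
Augment Plant→v3→City: bottleneck 2, flow now 4.
Augment Plant→v2→v4→City: bottleneck 7, flow now 11.
Augment Plant→v5→v4→City: bottleneck 4, flow now 15.
No augmenting path remains; maximum flow = 15.
In the residual graph, reachable from Plant: {Plant, v2, v3, v5}.
Min-cut edges: Plant→City (2), v2→v4 (7), v3→City (2), v5→v4 (4); capacity 2 + 7 + 2 + 4 = 15.
This cut is saturated, so no flow can exceed 15.

15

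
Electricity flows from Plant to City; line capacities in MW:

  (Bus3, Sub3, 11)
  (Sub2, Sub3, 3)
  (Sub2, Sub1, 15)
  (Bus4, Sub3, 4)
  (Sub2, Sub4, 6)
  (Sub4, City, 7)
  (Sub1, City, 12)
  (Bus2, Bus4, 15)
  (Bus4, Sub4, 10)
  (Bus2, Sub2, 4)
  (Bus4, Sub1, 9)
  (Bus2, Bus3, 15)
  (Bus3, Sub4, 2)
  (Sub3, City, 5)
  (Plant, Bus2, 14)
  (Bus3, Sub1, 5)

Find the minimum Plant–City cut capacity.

Augment Plant→Bus2→Bus3→Sub1→City: bottleneck 5, flow now 5.
Augment Plant→Bus2→Bus3→Sub3→City: bottleneck 5, flow now 10.
Augment Plant→Bus2→Bus3→Sub4→City: bottleneck 2, flow now 12.
Augment Plant→Bus2→Bus4→Sub1→City: bottleneck 2, flow now 14.
No augmenting path remains; maximum flow = 14.
By max-flow min-cut, the minimum cut capacity equals the max flow.
In the residual graph, reachable from Plant: {Plant}.
Min-cut edges: Plant→Bus2 (14); capacity 14 = 14.

14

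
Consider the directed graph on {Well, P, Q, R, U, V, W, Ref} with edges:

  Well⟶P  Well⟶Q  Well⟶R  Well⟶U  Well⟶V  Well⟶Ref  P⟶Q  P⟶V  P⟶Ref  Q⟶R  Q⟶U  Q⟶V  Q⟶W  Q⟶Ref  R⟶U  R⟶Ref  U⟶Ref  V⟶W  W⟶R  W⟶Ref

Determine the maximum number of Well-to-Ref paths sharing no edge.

Assign every edge capacity 1; by Menger, the answer equals the max flow.
Path Well→Ref (+1); total 1.
Path Well→P→Ref (+1); total 2.
Path Well→Q→Ref (+1); total 3.
Path Well→R→Ref (+1); total 4.
Path Well→U→Ref (+1); total 5.
Path Well→V→W→Ref (+1); total 6.
No residual Well→Ref path; max flow = 6.
Certifying cut of size 6: {Well→P, Well→Q, Well→R, Well→Ref, Well→U, Well→V}.

6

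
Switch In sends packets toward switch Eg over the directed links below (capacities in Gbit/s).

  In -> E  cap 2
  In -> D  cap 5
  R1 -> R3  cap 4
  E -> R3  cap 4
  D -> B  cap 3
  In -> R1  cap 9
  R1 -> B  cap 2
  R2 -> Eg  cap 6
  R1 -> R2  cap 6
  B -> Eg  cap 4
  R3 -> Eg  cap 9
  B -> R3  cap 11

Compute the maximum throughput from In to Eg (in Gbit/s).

Augment In→R1→B→Eg: bottleneck 2, flow now 2.
Augment In→R1→R3→Eg: bottleneck 4, flow now 6.
Augment In→R1→R2→Eg: bottleneck 3, flow now 9.
Augment In→D→B→Eg: bottleneck 2, flow now 11.
Augment In→E→R3→Eg: bottleneck 2, flow now 13.
Augment In→D→B→R3→Eg: bottleneck 1, flow now 14.
No augmenting path remains; maximum flow = 14.
In the residual graph, reachable from In: {In, D}.
Min-cut edges: In→R1 (9), In→E (2), D→B (3); capacity 9 + 2 + 3 = 14.
This cut is saturated, so no flow can exceed 14.

14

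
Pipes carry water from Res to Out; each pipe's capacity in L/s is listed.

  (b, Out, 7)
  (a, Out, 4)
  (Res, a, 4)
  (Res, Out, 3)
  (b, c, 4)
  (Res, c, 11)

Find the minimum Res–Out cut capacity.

Augment Res→Out: bottleneck 3, flow now 3.
Augment Res→a→Out: bottleneck 4, flow now 7.
No augmenting path remains; maximum flow = 7.
By max-flow min-cut, the minimum cut capacity equals the max flow.
In the residual graph, reachable from Res: {Res, c}.
Min-cut edges: Res→a (4), Res→Out (3); capacity 4 + 3 = 7.

7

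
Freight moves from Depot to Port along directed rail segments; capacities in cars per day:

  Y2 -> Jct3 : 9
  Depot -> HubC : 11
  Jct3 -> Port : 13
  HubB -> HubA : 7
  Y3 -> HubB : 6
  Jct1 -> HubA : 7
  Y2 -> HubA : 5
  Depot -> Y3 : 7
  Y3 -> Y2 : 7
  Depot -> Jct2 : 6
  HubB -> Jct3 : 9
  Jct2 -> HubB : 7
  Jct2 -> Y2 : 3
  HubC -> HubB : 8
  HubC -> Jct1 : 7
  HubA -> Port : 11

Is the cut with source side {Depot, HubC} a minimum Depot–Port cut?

No — its capacity is 28, but the minimum cut has capacity 24.

Given cut capacity: 7 + 6 + 8 + 7 = 28.
Augment Depot→HubC→HubB→Jct3→Port: bottleneck 8, flow now 8.
Augment Depot→HubC→Jct1→HubA→Port: bottleneck 3, flow now 11.
Augment Depot→Y3→HubB→Jct3→Port: bottleneck 1, flow now 12.
Augment Depot→Y3→HubB→HubA→Port: bottleneck 5, flow now 17.
Augment Depot→Y3→Y2→Jct3→Port: bottleneck 1, flow now 18.
Augment Depot→Jct2→HubB→HubA→Port: bottleneck 2, flow now 20.
Augment Depot→Jct2→Y2→Jct3→Port: bottleneck 3, flow now 23.
Augment Depot→Jct2→HubB→HubC→Jct1→HubA→Port: bottleneck 1, flow now 24. (uses reverse residual edge)
No augmenting path remains; maximum flow = 24.
In the residual graph, reachable from Depot: {Depot}.
Min-cut edges: Depot→HubC (11), Depot→Y3 (7), Depot→Jct2 (6); capacity 11 + 7 + 6 = 24.
Cut capacity 28 exceeds the max flow 24, so it is not minimum.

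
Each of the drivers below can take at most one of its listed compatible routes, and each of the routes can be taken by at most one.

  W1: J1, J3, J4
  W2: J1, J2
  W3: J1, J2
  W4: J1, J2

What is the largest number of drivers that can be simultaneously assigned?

Unit-capacity flow: source→left, listed edges, right→sink; max matching = max flow.
Augmenting path W1→J1 (+1); matched 1.
Augmenting path W2→J2 (+1); matched 2.
Augmenting path W3→J1→W1→J3 (+1); matched 3.
No augmenting path remains; maximum matching = 3.
König certificate: {W1, J1, J2} is a vertex cover of size 3 (every listed pair touches it), so no matching can be larger.

3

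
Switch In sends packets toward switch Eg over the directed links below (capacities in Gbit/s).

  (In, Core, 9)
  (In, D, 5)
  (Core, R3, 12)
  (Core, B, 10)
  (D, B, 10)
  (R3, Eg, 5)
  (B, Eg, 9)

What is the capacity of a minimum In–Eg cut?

Augment In→Core→R3→Eg: bottleneck 5, flow now 5.
Augment In→Core→B→Eg: bottleneck 4, flow now 9.
Augment In→D→B→Eg: bottleneck 5, flow now 14.
No augmenting path remains; maximum flow = 14.
By max-flow min-cut, the minimum cut capacity equals the max flow.
In the residual graph, reachable from In: {In}.
Min-cut edges: In→Core (9), In→D (5); capacity 9 + 5 = 14.

14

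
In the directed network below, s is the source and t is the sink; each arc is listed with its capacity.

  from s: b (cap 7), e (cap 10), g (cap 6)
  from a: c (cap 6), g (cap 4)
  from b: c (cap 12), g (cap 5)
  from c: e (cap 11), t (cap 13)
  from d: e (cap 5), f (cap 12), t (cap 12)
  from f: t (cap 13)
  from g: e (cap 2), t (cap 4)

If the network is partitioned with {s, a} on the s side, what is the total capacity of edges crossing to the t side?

33

Edges leaving {s, a}: s→b (7), s→e (10), s→g (6), a→c (6), a→g (4).
Cut capacity = 7 + 10 + 6 + 6 + 4 = 33.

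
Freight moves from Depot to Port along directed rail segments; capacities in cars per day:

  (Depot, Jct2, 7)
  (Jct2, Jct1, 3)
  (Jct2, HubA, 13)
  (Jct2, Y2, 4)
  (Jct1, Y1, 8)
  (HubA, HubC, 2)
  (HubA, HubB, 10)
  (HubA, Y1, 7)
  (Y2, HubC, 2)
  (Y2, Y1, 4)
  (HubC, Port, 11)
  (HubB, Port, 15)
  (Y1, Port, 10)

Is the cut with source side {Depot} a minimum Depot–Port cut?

Yes — it is a minimum cut (capacity 7).

Given cut capacity: 7 = 7.
Augment Depot→Jct2→Jct1→Y1→Port: bottleneck 3, flow now 3.
Augment Depot→Jct2→HubA→HubC→Port: bottleneck 2, flow now 5.
Augment Depot→Jct2→HubA→HubB→Port: bottleneck 2, flow now 7.
No augmenting path remains; maximum flow = 7.
Cut capacity 7 equals the max flow, so it is a minimum cut.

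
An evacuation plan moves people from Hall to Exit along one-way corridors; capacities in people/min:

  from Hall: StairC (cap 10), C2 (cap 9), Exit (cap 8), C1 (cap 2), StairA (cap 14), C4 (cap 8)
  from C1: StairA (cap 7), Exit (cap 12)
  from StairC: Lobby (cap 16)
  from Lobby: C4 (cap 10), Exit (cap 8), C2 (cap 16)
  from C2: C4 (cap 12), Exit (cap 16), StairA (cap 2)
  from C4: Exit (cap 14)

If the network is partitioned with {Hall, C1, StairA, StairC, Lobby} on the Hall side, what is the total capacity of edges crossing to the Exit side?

Edges leaving {Hall, C1, StairA, StairC, Lobby}: Hall→C2 (9), Hall→C4 (8), Hall→Exit (8), C1→Exit (12), Lobby→C2 (16), Lobby→C4 (10), Lobby→Exit (8).
Cut capacity = 9 + 8 + 8 + 12 + 16 + 10 + 8 = 71.

71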